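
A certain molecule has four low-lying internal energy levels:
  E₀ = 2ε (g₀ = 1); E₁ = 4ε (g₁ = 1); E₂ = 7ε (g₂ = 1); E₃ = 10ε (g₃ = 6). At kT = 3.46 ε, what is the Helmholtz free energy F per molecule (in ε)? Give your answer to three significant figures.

Eᵢ/kT = 0.57803, 1.1561, 2.0231, 2.8902.
Z = Σ gᵢe^(−Eᵢ/kT) = 1·e^(−0.57803) + 1·e^(−1.1561) + 1·e^(−2.0231) + 6·e^(−2.8902) = 0.56100 + 0.31471 + 0.13224 + 0.33339 = 1.3413.
F = −kT ln Z = −3.46 × ln(1.3413) = −3.46 × 0.29364 = -1.02 ε.

-1.02 ε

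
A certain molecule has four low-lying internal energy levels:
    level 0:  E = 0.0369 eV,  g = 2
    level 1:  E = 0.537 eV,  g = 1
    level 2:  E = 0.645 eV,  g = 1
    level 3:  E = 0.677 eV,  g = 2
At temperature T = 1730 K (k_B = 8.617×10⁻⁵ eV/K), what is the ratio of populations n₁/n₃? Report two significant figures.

k_BT = 8.617×10⁻⁵ × 1730 K = 0.1491 eV.
n₁/n₃ = (g₁/g₃) exp[−(E₁−E₃)/kT] = (1/2) × exp(−(-0.140 eV)/(0.1491 eV)) = (1/2) × exp(0.9390) = 1.3.

1.3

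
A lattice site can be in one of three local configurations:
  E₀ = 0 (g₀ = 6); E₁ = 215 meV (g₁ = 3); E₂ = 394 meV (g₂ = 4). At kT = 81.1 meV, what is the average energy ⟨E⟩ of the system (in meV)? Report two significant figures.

Eᵢ/kT = 0, 2.651, 4.858.
Z = Σ gᵢe^(−Eᵢ/kT) = 6·e^(−0) + 3·e^(−2.651) + 4·e^(−4.858) = 6.000 + 0.2117 + 0.03106 = 6.243.
⟨E⟩ = Σ Eᵢ gᵢe^(−Eᵢ/kT) / Z = (0·6.000 + 215·0.2117 + 394·0.03106) / 6.243 = 9.3 meV.

9.3 meV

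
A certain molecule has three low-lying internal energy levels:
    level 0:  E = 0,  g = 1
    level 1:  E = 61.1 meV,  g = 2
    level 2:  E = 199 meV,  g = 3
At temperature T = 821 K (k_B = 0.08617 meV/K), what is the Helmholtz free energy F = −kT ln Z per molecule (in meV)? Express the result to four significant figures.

k_BT = 0.08617 × 821 K = 70.7456 meV.
Eᵢ/kT = 0, 0.863658, 2.81290.
Z = Σ gᵢe^(−Eᵢ/kT) = 1·e^(−0) + 2·e^(−0.863658) + 3·e^(−2.81290) = 1.00000 + 0.843234 + 0.180092 = 2.02333.
F = −kT ln Z = −70.7456 × ln(2.02333) = −70.7456 × 0.704745 = -49.86 meV.

-49.86 meV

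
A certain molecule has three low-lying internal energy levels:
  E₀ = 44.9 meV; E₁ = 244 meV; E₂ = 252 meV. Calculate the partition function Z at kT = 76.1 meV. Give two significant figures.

Eᵢ/kT = 0.5900, 3.206, 3.311.
Z = Σ e^(−Eᵢ/kT) = e^(−0.5900) + e^(−3.206) + e^(−3.311) = 0.5543 + 0.04052 + 0.03648 = 0.6313.

Z = 0.63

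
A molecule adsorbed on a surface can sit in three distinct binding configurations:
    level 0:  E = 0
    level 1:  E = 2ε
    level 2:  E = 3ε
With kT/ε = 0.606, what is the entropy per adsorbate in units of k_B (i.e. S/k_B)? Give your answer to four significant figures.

0.1931

Eᵢ/kT = 0, 3.30033, 4.95050.
Z = Σ e^(−Eᵢ/kT) = e^(−0) + e^(−3.30033) + e^(−4.95050) = 1.00000 + 0.0368710 + 0.00707987 = 1.04395.
⟨E⟩ = Σ EᵢPᵢ = 0.0909829 ε.
S/k_B = ln Z + ⟨E⟩/kT = ln(1.04395) + 0.0909829/0.606 = 0.0430116 + 0.150137 = 0.1931.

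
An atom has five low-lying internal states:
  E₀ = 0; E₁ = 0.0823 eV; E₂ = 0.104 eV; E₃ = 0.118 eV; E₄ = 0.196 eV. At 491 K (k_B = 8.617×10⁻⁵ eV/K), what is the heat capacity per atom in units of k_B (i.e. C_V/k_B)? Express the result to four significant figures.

k_BT = 8.617×10⁻⁵ × 491 K = 0.0423095 eV.
Eᵢ/kT = 0, 1.94519, 2.45808, 2.78897, 4.63253.
Z = Σ e^(−Eᵢ/kT) = e^(−0) + e^(−1.94519) + e^(−2.45808) + e^(−2.78897) + e^(−4.63253) = 1.00000 + 0.142960 + 0.0855991 + 0.0614845 + 0.00973011 = 1.29977.
⟨E⟩ = 0.0229504 eV, ⟨E²⟩ = 0.00240354 eV².
C_V/k_B = (⟨E²⟩ − ⟨E⟩²)/(kT)² = (0.00240354 − 0.000526721)/0.00179009 = 1.048.

1.048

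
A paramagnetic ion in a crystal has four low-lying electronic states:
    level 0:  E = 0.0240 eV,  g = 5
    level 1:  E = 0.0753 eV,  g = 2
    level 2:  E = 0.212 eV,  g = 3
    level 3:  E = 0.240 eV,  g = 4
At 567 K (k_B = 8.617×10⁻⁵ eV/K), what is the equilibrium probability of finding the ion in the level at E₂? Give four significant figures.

k_BT = 8.617×10⁻⁵ × 567 K = 0.0488584 eV.
Eᵢ/kT = 0.491215, 1.54119, 4.33907, 4.91215.
Z = Σ gᵢe^(−Eᵢ/kT) = 5·e^(−0.491215) + 2·e^(−1.54119) + 3·e^(−4.33907) + 4·e^(−4.91215) = 3.05941 + 0.428252 + 0.0391460 + 0.0294266 = 3.55623.
P₂ = g₂ e^(−E₂/kT) / Z = 0.0391460/3.55623 = 0.01101.

0.01101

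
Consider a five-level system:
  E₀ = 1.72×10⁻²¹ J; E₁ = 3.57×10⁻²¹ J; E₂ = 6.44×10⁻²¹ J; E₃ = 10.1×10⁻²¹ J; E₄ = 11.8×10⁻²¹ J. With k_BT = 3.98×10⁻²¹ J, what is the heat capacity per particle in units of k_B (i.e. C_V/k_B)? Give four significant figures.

0.4851

Eᵢ/kT = 0.432161, 0.896985, 1.61809, 2.53769, 2.96482.
Z = Σ e^(−Eᵢ/kT) = e^(−0.432161) + e^(−0.896985) + e^(−1.61809) + e^(−2.53769) + e^(−2.96482) = 0.649105 + 0.407797 + 0.198277 + 0.0790488 + 0.0515698 = 1.38580.
⟨E⟩ = 3.79284, ⟨E²⟩ = 22.0705.
C_V/k_B = (⟨E²⟩ − ⟨E⟩²)/(kT)² = (22.0705 − 14.3856)/15.8404 = 0.4851.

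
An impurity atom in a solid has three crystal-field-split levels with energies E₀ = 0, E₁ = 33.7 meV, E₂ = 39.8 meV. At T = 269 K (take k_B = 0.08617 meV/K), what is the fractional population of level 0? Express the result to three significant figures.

k_BT = 0.08617 × 269 K = 23.180 meV.
Eᵢ/kT = 0, 1.4538, 1.7170.
Z = Σ e^(−Eᵢ/kT) = e^(−0) + e^(−1.4538) + e^(−1.7170) = 1.0000 + 0.23368 + 0.17960 = 1.4133.
P₀ = e^(−E₀/kT) / Z = 1.0000/1.4133 = 0.708.

0.708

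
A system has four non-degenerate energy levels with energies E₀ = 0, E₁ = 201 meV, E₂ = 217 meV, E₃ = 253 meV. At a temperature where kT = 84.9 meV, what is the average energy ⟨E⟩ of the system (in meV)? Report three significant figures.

Eᵢ/kT = 0, 2.3675, 2.5559, 2.9800.
Z = Σ e^(−Eᵢ/kT) = e^(−0) + e^(−2.3675) + e^(−2.5559) + e^(−2.9800) = 1.0000 + 0.093715 + 0.077622 + 0.050793 = 1.2221.
⟨E⟩ = Σ Eᵢ e^(−Eᵢ/kT) / Z = (0·1.0000 + 201·0.093715 + 217·0.077622 + 253·0.050793) / 1.2221 = 39.7 meV.

39.7 meV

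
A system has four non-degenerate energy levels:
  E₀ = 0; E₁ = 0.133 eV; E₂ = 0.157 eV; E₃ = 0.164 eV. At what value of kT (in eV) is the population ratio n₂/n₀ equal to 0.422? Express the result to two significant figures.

n₂/n₀ = exp[−(E₂−E₀)/kT] = 0.422.
⇒ (E₂−E₀)/kT = ln(1/0.422) = ln(2.370) = 0.8629.
kT = 0.157 eV / 0.8629 = 0.18 eV.

0.18 eV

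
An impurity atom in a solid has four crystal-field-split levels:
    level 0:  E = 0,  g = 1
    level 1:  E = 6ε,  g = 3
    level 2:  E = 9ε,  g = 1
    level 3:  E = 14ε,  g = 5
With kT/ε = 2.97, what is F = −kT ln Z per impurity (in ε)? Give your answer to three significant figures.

-1.19 ε

Eᵢ/kT = 0, 2.0202, 3.0303, 4.7138.
Z = Σ gᵢe^(−Eᵢ/kT) = 1·e^(−0) + 3·e^(−2.0202) + 1·e^(−3.0303) + 5·e^(−4.7138) = 1.0000 + 0.39789 + 0.048301 + 0.044853 = 1.4910.
F = −kT ln Z = −2.97 × ln(1.4910) = −2.97 × 0.39945 = -1.19 ε.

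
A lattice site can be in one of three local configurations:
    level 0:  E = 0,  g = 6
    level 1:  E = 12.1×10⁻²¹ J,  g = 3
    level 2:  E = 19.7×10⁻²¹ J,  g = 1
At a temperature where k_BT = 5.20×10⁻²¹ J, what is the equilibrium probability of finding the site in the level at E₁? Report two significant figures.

Eᵢ/kT = 0, 2.327, 3.788.
Z = Σ gᵢe^(−Eᵢ/kT) = 6·e^(−0) + 3·e^(−2.327) + 1·e^(−3.788) = 6.000 + 0.2928 + 0.02264 = 6.315.
P₁ = g₁ e^(−E₁/kT) / Z = 0.2928/6.315 = 0.046.

0.046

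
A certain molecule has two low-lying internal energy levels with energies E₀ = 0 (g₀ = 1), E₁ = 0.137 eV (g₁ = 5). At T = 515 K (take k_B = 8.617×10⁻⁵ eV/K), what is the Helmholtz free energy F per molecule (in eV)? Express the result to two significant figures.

-0.0091 eV

k_BT = 8.617×10⁻⁵ × 515 K = 0.04438 eV.
Eᵢ/kT = 0, 3.087.
Z = Σ gᵢe^(−Eᵢ/kT) = 1·e^(−0) + 5·e^(−3.087) = 1.000 + 0.2282 = 1.228.
F = −kT ln Z = −0.04438 × ln(1.228) = −0.04438 × 0.2054 = -0.0091 eV.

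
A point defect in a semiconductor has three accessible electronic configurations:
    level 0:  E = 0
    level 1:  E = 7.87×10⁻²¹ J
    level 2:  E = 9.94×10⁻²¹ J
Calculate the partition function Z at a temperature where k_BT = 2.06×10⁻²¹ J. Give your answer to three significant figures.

Z = 1.03

Eᵢ/kT = 0, 3.8204, 4.8252.
Z = Σ e^(−Eᵢ/kT) = e^(−0) + e^(−3.8204) + e^(−4.8252) = 1.0000 + 0.021919 + 0.0080249 = 1.0299.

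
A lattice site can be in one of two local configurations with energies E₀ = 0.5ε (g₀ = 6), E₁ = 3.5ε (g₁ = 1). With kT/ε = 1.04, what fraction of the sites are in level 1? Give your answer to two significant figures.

Eᵢ/kT = 0.4808, 3.365.
Z = Σ gᵢe^(−Eᵢ/kT) = 6·e^(−0.4808) + 1·e^(−3.365) = 3.710 + 0.03456 = 3.745.
P₁ = g₁ e^(−E₁/kT) / Z = 0.03456/3.745 = 0.0092.

0.0092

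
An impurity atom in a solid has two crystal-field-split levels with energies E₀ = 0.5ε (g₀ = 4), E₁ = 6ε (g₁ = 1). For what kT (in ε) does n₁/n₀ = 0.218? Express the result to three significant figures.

40.2 ε

n₁/n₀ = (g₁/g₀) exp[−(E₁−E₀)/kT] = 0.218.
⇒ (E₁−E₀)/kT = ln((1/4)/0.218) = ln(1.1468) = 0.13698.
kT = 5.5ε / 0.13698 = 40.2 ε.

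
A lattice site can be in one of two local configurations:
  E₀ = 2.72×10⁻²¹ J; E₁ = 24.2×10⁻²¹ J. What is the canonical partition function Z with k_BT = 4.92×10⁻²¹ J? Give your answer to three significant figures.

Z = 0.583

Eᵢ/kT = 0.55285, 4.9187.
Z = Σ e^(−Eᵢ/kT) = e^(−0.55285) + e^(−4.9187) = 0.57531 + 0.0073086 = 0.58262.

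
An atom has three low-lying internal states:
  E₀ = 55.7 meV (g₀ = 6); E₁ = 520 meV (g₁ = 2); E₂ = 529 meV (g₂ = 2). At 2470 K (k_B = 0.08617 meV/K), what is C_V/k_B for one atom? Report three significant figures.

0.310

k_BT = 0.08617 × 2470 K = 212.84 meV.
Eᵢ/kT = 0.26170, 2.4431, 2.4854.
Z = Σ gᵢe^(−Eᵢ/kT) = 6·e^(−0.26170) + 2·e^(−2.4431) + 2·e^(−2.4854) = 4.6185 + 0.17378 + 0.16658 = 4.9589.
⟨E⟩ = 87.870 meV, ⟨E²⟩ = 21766 meV².
C_V/k_B = (⟨E²⟩ − ⟨E⟩²)/(kT)² = (21766 − 7721.1)/45301 = 0.310.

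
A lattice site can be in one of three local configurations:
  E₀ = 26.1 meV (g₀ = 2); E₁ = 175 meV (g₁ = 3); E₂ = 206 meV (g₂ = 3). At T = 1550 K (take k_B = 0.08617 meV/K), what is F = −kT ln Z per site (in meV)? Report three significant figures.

k_BT = 0.08617 × 1550 K = 133.56 meV.
Eᵢ/kT = 0.19542, 1.3103, 1.5424.
Z = Σ gᵢe^(−Eᵢ/kT) = 2·e^(−0.19542) + 3·e^(−1.3103) + 3·e^(−1.5424) = 1.6450 + 0.80922 + 0.64160 = 3.0958.
F = −kT ln Z = −133.56 × ln(3.0958) = −133.56 × 1.1300 = -151 meV.

-151 meV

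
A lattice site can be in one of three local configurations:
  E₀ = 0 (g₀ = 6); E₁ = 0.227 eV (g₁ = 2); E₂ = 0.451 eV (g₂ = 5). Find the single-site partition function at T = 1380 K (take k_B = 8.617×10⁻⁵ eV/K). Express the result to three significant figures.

k_BT = 8.617×10⁻⁵ × 1380 K = 0.11891 eV.
Eᵢ/kT = 0, 1.9090, 3.7928.
Z = Σ gᵢe^(−Eᵢ/kT) = 6·e^(−0) + 2·e^(−1.9090) + 5·e^(−3.7928) = 6.0000 + 0.29646 + 0.11266 = 6.4091.

Z = 6.41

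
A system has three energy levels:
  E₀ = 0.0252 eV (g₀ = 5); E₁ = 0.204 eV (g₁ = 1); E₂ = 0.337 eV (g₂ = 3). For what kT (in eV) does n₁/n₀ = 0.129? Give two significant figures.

n₁/n₀ = (g₁/g₀) exp[−(E₁−E₀)/kT] = 0.129.
⇒ (E₁−E₀)/kT = ln((1/5)/0.129) = ln(1.550) = 0.4383.
kT = 0.1788 eV / 0.4383 = 0.41 eV.

0.41 eV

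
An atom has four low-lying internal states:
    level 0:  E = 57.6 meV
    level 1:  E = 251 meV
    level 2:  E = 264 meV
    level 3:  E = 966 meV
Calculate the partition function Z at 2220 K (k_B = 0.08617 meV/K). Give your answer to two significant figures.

k_BT = 0.08617 × 2220 K = 191.3 meV.
Eᵢ/kT = 0.3011, 1.312, 1.380, 5.050.
Z = Σ e^(−Eᵢ/kT) = e^(−0.3011) + e^(−1.312) + e^(−1.380) + e^(−5.050) = 0.7400 + 0.2693 + 0.2516 + 0.006409 = 1.267.

Z = 1.3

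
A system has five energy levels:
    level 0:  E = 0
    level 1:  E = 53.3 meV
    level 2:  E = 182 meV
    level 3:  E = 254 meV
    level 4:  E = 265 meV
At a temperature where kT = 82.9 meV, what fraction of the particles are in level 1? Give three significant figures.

Eᵢ/kT = 0, 0.64294, 2.1954, 3.0639, 3.1966.
Z = Σ e^(−Eᵢ/kT) = e^(−0) + e^(−0.64294) + e^(−2.1954) + e^(−3.0639) + e^(−3.1966) = 1.0000 + 0.52574 + 0.11131 + 0.046705 + 0.040901 = 1.7247.
P₁ = e^(−E₁/kT) / Z = 0.52574/1.7247 = 0.305.

0.305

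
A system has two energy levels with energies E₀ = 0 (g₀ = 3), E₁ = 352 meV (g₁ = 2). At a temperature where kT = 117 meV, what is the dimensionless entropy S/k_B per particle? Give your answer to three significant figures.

Eᵢ/kT = 0, 3.0085.
Z = Σ gᵢe^(−Eᵢ/kT) = 3·e^(−0) + 2·e^(−3.0085) = 3.0000 + 0.098731 = 3.0987.
⟨E⟩ = Σ EᵢPᵢ = 11.215 meV.
S/k_B = ln Z + ⟨E⟩/kT = ln(3.0987) + 11.215/117 = 1.1310 + 0.095855 = 1.23.

1.23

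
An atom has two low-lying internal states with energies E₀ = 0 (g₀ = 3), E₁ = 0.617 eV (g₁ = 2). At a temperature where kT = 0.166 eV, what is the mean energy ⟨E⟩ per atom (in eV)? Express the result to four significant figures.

0.009840 eV

Eᵢ/kT = 0, 3.71687.
Z = Σ gᵢe^(−Eᵢ/kT) = 3·e^(−0) + 2·e^(−3.71687) = 3.00000 + 0.0486199 = 3.04862.
⟨E⟩ = Σ Eᵢ gᵢe^(−Eᵢ/kT) / Z = (0·3.00000 + 0.617·0.0486199) / 3.04862 = 0.009840 eV.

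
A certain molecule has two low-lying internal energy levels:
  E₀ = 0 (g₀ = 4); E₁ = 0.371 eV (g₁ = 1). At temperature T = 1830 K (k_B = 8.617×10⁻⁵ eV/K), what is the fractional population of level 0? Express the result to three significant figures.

k_BT = 8.617×10⁻⁵ × 1830 K = 0.15769 eV.
Eᵢ/kT = 0, 2.3527.
Z = Σ gᵢe^(−Eᵢ/kT) = 4·e^(−0) + 1·e^(−2.3527) = 4.0000 + 0.095112 = 4.0951.
P₀ = g₀ e^(−E₀/kT) / Z = 4.0000/4.0951 = 0.977.

0.977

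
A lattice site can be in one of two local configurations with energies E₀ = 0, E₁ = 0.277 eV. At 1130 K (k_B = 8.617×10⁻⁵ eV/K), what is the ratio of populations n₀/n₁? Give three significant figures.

17.2

k_BT = 8.617×10⁻⁵ × 1130 K = 0.097372 eV.
n₀/n₁ = exp[−(E₀−E₁)/kT] = exp(−(-0.277 eV)/(0.097372 eV)) = exp(2.8448) = 17.2.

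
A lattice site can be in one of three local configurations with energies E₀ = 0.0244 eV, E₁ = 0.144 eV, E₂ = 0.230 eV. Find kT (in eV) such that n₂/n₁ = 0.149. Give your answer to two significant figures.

n₂/n₁ = exp[−(E₂−E₁)/kT] = 0.149.
⇒ (E₂−E₁)/kT = ln(1/0.149) = ln(6.711) = 1.904.
kT = 0.086 eV / 1.904 = 0.045 eV.

0.045 eV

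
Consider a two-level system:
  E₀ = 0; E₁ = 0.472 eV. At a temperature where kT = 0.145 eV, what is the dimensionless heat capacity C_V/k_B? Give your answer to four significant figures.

Eᵢ/kT = 0, 3.25517.
Z = Σ e^(−Eᵢ/kT) = e^(−0) + e^(−3.25517) = 1.00000 + 0.0385743 = 1.03857.
⟨E⟩ = 0.0175309 eV, ⟨E²⟩ = 0.00827459 eV².
C_V/k_B = (⟨E²⟩ − ⟨E⟩²)/(kT)² = (0.00827459 − 0.000307332)/0.0210250 = 0.3789.

0.3789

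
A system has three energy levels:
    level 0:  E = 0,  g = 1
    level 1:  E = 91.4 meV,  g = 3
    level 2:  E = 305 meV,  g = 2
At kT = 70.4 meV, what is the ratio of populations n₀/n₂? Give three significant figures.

38.1

n₀/n₂ = (g₀/g₂) exp[−(E₀−E₂)/kT] = (1/2) × exp(−(-305 meV)/(70.4 meV)) = (1/2) × exp(4.3324) = 38.1.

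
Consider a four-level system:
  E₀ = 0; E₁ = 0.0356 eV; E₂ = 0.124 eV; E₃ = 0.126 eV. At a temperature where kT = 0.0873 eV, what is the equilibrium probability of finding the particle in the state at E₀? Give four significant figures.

Eᵢ/kT = 0, 0.407789, 1.42039, 1.44330.
Z = Σ e^(−Eᵢ/kT) = e^(−0) + e^(−0.407789) + e^(−1.42039) + e^(−1.44330) = 1.00000 + 0.665119 + 0.241620 + 0.236147 = 2.14289.
P₀ = e^(−E₀/kT) / Z = 1.00000/2.14289 = 0.4667.

0.4667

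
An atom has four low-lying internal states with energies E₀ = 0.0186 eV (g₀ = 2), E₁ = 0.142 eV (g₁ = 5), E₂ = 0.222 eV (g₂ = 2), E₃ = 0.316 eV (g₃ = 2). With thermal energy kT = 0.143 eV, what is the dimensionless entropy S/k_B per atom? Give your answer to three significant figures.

Eᵢ/kT = 0.13007, 0.99301, 1.5524, 2.2098.
Z = Σ gᵢe^(−Eᵢ/kT) = 2·e^(−0.13007) + 5·e^(−0.99301) + 2·e^(−1.5524) + 2·e^(−2.2098) = 1.7561 + 1.8523 + 0.42348 + 0.21945 = 4.2513.
⟨E⟩ = Σ EᵢPᵢ = 0.10798 eV.
S/k_B = ln Z + ⟨E⟩/kT = ln(4.2513) + 0.10798/0.143 = 1.4472 + 0.75510 = 2.20.

2.20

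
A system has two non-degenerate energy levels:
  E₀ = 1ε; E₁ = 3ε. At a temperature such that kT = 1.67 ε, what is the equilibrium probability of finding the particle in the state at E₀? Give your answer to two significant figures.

0.77

Eᵢ/kT = 0.5988, 1.796.
Z = Σ e^(−Eᵢ/kT) = e^(−0.5988) + e^(−1.796) = 0.5495 + 0.1660 = 0.7155.
P₀ = e^(−E₀/kT) / Z = 0.5495/0.7155 = 0.77.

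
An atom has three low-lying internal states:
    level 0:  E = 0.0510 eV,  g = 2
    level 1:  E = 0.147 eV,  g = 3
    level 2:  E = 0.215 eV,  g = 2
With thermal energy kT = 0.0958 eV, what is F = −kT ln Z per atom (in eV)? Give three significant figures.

-0.0680 eV

Eᵢ/kT = 0.53236, 1.5344, 2.2443.
Z = Σ gᵢe^(−Eᵢ/kT) = 2·e^(−0.53236) + 3·e^(−1.5344) + 2·e^(−2.2443) = 1.1744 + 0.64676 + 0.21200 = 2.0332.
F = −kT ln Z = −0.0958 × ln(2.0332) = −0.0958 × 0.70961 = -0.0680 eV.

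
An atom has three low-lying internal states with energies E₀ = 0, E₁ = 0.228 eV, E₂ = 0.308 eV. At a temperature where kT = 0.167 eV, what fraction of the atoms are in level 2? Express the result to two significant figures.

Eᵢ/kT = 0, 1.365, 1.844.
Z = Σ e^(−Eᵢ/kT) = e^(−0) + e^(−1.365) + e^(−1.844) = 1.000 + 0.2554 + 0.1582 = 1.414.
P₂ = e^(−E₂/kT) / Z = 0.1582/1.414 = 0.11.

0.11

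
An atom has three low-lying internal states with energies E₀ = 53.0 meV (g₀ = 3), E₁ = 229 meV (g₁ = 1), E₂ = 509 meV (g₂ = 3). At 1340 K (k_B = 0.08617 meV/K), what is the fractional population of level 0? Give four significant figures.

k_BT = 0.08617 × 1340 K = 115.468 meV.
Eᵢ/kT = 0.459002, 1.98323, 4.40815.
Z = Σ gᵢe^(−Eᵢ/kT) = 3·e^(−0.459002) + 1·e^(−1.98323) + 3·e^(−4.40815) = 1.89574 + 0.137624 + 0.0365331 = 2.06990.
P₀ = g₀ e^(−E₀/kT) / Z = 1.89574/2.06990 = 0.9159.

0.9159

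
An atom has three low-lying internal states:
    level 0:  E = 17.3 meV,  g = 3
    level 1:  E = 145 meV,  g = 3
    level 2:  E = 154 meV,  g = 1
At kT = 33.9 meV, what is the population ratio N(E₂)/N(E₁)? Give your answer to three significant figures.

n₂/n₁ = (g₂/g₁) exp[−(E₂−E₁)/kT] = (1/3) × exp(−(9 meV)/(33.9 meV)) = (1/3) × exp(-0.26549) = 0.256.

0.256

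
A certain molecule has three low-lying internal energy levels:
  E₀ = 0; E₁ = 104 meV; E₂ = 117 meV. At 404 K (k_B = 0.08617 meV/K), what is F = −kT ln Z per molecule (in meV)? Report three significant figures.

k_BT = 0.08617 × 404 K = 34.813 meV.
Eᵢ/kT = 0, 2.9874, 3.3608.
Z = Σ e^(−Eᵢ/kT) = e^(−0) + e^(−2.9874) + e^(−3.3608) = 1.0000 + 0.050418 + 0.034707 = 1.0851.
F = −kT ln Z = −34.813 × ln(1.0851) = −34.813 × 0.081672 = -2.84 meV.

-2.84 meV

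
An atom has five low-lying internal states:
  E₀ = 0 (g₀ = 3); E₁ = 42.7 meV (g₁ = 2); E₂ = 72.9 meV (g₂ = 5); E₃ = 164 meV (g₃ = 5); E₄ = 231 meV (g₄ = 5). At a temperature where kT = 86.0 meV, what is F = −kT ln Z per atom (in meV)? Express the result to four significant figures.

-172.6 meV

Eᵢ/kT = 0, 0.496512, 0.847674, 1.90698, 2.68605.
Z = Σ gᵢe^(−Eᵢ/kT) = 3·e^(−0) + 2·e^(−0.496512) + 5·e^(−0.847674) + 5·e^(−1.90698) + 5·e^(−2.68605) = 3.00000 + 1.21730 + 2.14205 + 0.742641 + 0.340748 = 7.44274.
F = −kT ln Z = −86.0 × ln(7.44274) = −86.0 × 2.00724 = -172.6 meV.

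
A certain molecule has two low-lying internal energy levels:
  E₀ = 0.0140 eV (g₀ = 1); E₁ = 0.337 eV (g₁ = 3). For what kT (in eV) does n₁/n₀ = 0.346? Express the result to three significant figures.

0.150 eV

n₁/n₀ = (g₁/g₀) exp[−(E₁−E₀)/kT] = 0.346.
⇒ (E₁−E₀)/kT = ln((3/1)/0.346) = ln(8.6705) = 2.1599.
kT = 0.3230 eV / 2.1599 = 0.150 eV.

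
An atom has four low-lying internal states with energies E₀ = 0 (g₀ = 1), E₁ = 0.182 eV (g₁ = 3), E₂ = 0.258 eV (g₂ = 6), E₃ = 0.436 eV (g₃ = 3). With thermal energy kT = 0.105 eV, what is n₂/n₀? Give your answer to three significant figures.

n₂/n₀ = (g₂/g₀) exp[−(E₂−E₀)/kT] = (6/1) × exp(−(0.258 eV)/(0.105 eV)) = (6/1) × exp(-2.4571) = 0.514.

0.514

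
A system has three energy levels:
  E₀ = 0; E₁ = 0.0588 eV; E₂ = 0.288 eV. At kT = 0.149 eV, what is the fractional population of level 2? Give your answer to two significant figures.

0.080

Eᵢ/kT = 0, 0.3946, 1.933.
Z = Σ e^(−Eᵢ/kT) = e^(−0) + e^(−0.3946) + e^(−1.933) = 1.000 + 0.6739 + 0.1447 = 1.819.
P₂ = e^(−E₂/kT) / Z = 0.1447/1.819 = 0.080.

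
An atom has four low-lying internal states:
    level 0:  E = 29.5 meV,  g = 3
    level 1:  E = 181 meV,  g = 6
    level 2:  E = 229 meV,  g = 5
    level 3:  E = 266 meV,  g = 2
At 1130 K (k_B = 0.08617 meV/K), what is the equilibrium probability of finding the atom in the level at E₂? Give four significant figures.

0.1267

k_BT = 0.08617 × 1130 K = 97.3721 meV.
Eᵢ/kT = 0.302962, 1.85885, 2.35180, 2.73179.
Z = Σ gᵢe^(−Eᵢ/kT) = 3·e^(−0.302962) + 6·e^(−1.85885) + 5·e^(−2.35180) + 2·e^(−2.73179) = 2.21588 + 0.935111 + 0.475988 + 0.130205 = 3.75718.
P₂ = g₂ e^(−E₂/kT) / Z = 0.475988/3.75718 = 0.1267.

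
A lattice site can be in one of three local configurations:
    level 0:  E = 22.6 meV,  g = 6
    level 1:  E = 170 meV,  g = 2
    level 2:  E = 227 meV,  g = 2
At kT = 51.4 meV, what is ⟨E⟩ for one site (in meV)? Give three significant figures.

Eᵢ/kT = 0.43969, 3.3074, 4.4163.
Z = Σ gᵢe^(−Eᵢ/kT) = 6·e^(−0.43969) + 2·e^(−3.3074) + 2·e^(−4.4163) = 3.8654 + 0.073222 + 0.024158 = 3.9628.
⟨E⟩ = Σ Eᵢ gᵢe^(−Eᵢ/kT) / Z = (22.6·3.8654 + 170·0.073222 + 227·0.024158) / 3.9628 = 26.6 meV.

26.6 meV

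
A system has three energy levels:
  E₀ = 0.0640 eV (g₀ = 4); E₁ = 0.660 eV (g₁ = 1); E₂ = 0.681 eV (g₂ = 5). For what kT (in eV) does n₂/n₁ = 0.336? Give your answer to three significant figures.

n₂/n₁ = (g₂/g₁) exp[−(E₂−E₁)/kT] = 0.336.
⇒ (E₂−E₁)/kT = ln((5/1)/0.336) = ln(14.881) = 2.7001.
kT = 0.021 eV / 2.7001 = 0.00778 eV.

0.00778 eV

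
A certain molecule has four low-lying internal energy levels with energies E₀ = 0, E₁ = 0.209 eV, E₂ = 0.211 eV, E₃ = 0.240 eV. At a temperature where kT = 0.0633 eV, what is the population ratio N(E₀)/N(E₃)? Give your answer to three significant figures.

44.3

n₀/n₃ = exp[−(E₀−E₃)/kT] = exp(−(-0.240 eV)/(0.0633 eV)) = exp(3.7915) = 44.3.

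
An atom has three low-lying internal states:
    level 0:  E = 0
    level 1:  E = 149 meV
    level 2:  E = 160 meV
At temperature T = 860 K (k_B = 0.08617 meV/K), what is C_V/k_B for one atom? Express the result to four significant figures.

k_BT = 0.08617 × 860 K = 74.1062 meV.
Eᵢ/kT = 0, 2.01063, 2.15906.
Z = Σ e^(−Eᵢ/kT) = e^(−0) + e^(−2.01063) + e^(−2.15906) = 1.00000 + 0.133904 + 0.115434 = 1.24934.
⟨E⟩ = 30.7531 meV, ⟨E²⟩ = 4744.84 meV².
C_V/k_B = (⟨E²⟩ − ⟨E⟩²)/(kT)² = (4744.84 − 945.753)/5491.73 = 0.6918.

0.6918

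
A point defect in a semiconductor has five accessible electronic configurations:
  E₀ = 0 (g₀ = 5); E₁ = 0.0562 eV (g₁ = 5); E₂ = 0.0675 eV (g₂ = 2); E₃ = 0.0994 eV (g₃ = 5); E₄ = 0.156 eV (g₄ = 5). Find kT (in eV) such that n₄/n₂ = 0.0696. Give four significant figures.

n₄/n₂ = (g₄/g₂) exp[−(E₄−E₂)/kT] = 0.0696.
⇒ (E₄−E₂)/kT = ln((5/2)/0.0696) = ln(35.9195) = 3.58128.
kT = 0.0885 eV / 3.58128 = 0.02471 eV.

0.02471 eV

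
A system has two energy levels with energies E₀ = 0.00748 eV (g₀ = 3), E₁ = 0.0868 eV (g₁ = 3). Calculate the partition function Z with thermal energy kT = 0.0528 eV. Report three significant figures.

Z = 3.18

Eᵢ/kT = 0.14167, 1.6439.
Z = Σ gᵢe^(−Eᵢ/kT) = 3·e^(−0.14167) + 3·e^(−1.6439) = 2.6037 + 0.57967 = 3.1834.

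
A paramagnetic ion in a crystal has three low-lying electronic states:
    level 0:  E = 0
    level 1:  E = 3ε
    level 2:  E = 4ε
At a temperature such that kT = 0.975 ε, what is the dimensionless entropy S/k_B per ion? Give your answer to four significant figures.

0.2581

Eᵢ/kT = 0, 3.07692, 4.10256.
Z = Σ e^(−Eᵢ/kT) = e^(−0) + e^(−3.07692) + e^(−4.10256) = 1.00000 + 0.0461010 + 0.0165303 = 1.06263.
⟨E⟩ = Σ EᵢPᵢ = 0.192376 ε.
S/k_B = ln Z + ⟨E⟩/kT = ln(1.06263) + 0.192376/0.975 = 0.0607470 + 0.197309 = 0.2581.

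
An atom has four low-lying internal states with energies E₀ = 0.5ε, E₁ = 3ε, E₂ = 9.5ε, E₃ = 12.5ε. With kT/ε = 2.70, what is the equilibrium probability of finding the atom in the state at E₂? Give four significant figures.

0.02471

Eᵢ/kT = 0.185185, 1.11111, 3.51852, 4.62963.
Z = Σ e^(−Eᵢ/kT) = e^(−0.185185) + e^(−1.11111) + e^(−3.51852) + e^(−4.62963) = 0.830951 + 0.329193 + 0.0296433 + 0.00975837 = 1.19955.
P₂ = e^(−E₂/kT) / Z = 0.0296433/1.19955 = 0.02471.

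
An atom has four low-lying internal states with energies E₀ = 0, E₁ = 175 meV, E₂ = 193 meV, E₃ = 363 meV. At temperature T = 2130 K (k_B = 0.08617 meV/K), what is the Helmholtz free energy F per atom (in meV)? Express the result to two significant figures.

-120 meV

k_BT = 0.08617 × 2130 K = 183.5 meV.
Eᵢ/kT = 0, 0.9537, 1.052, 1.978.
Z = Σ e^(−Eᵢ/kT) = e^(−0) + e^(−0.9537) + e^(−1.052) + e^(−1.978) = 1.000 + 0.3853 + 0.3492 + 0.1383 = 1.873.
F = −kT ln Z = −183.5 × ln(1.873) = −183.5 × 0.6275 = -120 meV.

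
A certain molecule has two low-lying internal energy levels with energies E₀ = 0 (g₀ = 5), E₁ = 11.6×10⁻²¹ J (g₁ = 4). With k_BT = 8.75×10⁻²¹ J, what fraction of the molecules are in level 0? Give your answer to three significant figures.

0.825

Eᵢ/kT = 0, 1.3257.
Z = Σ gᵢe^(−Eᵢ/kT) = 5·e^(−0) + 4·e^(−1.3257) = 5.0000 + 1.0625 = 6.0625.
P₀ = g₀ e^(−E₀/kT) / Z = 5.0000/6.0625 = 0.825.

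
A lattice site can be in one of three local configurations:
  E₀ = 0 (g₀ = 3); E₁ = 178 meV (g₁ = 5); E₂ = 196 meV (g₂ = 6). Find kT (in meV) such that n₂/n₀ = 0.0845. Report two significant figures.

n₂/n₀ = (g₂/g₀) exp[−(E₂−E₀)/kT] = 0.0845.
⇒ (E₂−E₀)/kT = ln((6/3)/0.0845) = ln(23.67) = 3.164.
kT = 196 meV / 3.164 = 62 meV.

62 meV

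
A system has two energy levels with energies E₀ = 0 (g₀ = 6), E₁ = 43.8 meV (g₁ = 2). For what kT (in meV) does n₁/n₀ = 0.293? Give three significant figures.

340 meV

n₁/n₀ = (g₁/g₀) exp[−(E₁−E₀)/kT] = 0.293.
⇒ (E₁−E₀)/kT = ln((2/6)/0.293) = ln(1.1377) = 0.12901.
kT = 43.8 meV / 0.12901 = 340 meV.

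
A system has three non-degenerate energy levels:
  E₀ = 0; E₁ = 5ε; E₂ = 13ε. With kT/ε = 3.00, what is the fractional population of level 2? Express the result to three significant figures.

Eᵢ/kT = 0, 1.6667, 4.3333.
Z = Σ e^(−Eᵢ/kT) = e^(−0) + e^(−1.6667) + e^(−4.3333) = 1.0000 + 0.18887 + 0.013124 = 1.2020.
P₂ = e^(−E₂/kT) / Z = 0.013124/1.2020 = 0.0109.

0.0109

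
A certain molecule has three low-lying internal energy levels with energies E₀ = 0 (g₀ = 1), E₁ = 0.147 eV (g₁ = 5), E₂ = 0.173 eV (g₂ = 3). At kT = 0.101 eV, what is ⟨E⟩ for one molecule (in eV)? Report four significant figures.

0.09790 eV

Eᵢ/kT = 0, 1.45545, 1.71287.
Z = Σ gᵢe^(−Eᵢ/kT) = 1·e^(−0) + 5·e^(−1.45545) + 3·e^(−1.71287) = 1.00000 + 1.16648 + 0.541042 = 2.70752.
⟨E⟩ = Σ Eᵢ gᵢe^(−Eᵢ/kT) / Z = (0·1.00000 + 0.147·1.16648 + 0.173·0.541042) / 2.70752 = 0.09790 eV.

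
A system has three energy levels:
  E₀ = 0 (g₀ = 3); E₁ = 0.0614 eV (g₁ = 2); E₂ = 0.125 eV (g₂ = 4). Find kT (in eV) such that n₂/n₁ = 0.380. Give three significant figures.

0.0383 eV

n₂/n₁ = (g₂/g₁) exp[−(E₂−E₁)/kT] = 0.380.
⇒ (E₂−E₁)/kT = ln((4/2)/0.380) = ln(5.2632) = 1.6607.
kT = 0.0636 eV / 1.6607 = 0.0383 eV.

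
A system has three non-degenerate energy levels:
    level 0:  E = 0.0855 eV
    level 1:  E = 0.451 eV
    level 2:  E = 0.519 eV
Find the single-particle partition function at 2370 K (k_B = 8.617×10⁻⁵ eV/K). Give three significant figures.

k_BT = 8.617×10⁻⁵ × 2370 K = 0.20422 eV.
Eᵢ/kT = 0.41867, 2.2084, 2.5414.
Z = Σ e^(−Eᵢ/kT) = e^(−0.41867) + e^(−2.2084) + e^(−2.5414) = 0.65792 + 0.10988 + 0.078756 = 0.84656.

Z = 0.847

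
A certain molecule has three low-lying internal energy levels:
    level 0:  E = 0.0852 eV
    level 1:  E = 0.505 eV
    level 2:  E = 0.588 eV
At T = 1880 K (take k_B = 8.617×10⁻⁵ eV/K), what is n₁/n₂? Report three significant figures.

1.67

k_BT = 8.617×10⁻⁵ × 1880 K = 0.16200 eV.
n₁/n₂ = exp[−(E₁−E₂)/kT] = exp(−(-0.083 eV)/(0.16200 eV)) = exp(0.51235) = 1.67.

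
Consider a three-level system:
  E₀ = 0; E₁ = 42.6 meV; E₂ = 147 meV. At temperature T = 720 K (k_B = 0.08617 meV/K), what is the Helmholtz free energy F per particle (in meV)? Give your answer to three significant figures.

-29.0 meV

k_BT = 0.08617 × 720 K = 62.042 meV.
Eᵢ/kT = 0, 0.68663, 2.3694.
Z = Σ e^(−Eᵢ/kT) = e^(−0) + e^(−0.68663) + e^(−2.3694) = 1.0000 + 0.50327 + 0.093537 = 1.5968.
F = −kT ln Z = −62.042 × ln(1.5968) = −62.042 × 0.46800 = -29.0 meV.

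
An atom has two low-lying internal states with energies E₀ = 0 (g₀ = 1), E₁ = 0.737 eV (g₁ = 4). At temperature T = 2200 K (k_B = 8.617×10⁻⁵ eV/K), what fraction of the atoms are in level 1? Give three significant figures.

k_BT = 8.617×10⁻⁵ × 2200 K = 0.18957 eV.
Eᵢ/kT = 0, 3.8877.
Z = Σ gᵢe^(−Eᵢ/kT) = 1·e^(−0) + 4·e^(−3.8877) = 1.0000 + 0.081970 = 1.0820.
P₁ = g₁ e^(−E₁/kT) / Z = 0.081970/1.0820 = 0.0758.

0.0758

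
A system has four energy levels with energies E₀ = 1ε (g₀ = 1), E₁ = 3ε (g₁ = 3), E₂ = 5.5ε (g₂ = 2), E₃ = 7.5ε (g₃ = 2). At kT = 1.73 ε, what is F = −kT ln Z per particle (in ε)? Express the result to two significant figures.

Eᵢ/kT = 0.5780, 1.734, 3.179, 4.335.
Z = Σ gᵢe^(−Eᵢ/kT) = 1·e^(−0.5780) + 3·e^(−1.734) + 2·e^(−3.179) + 2·e^(−4.335) = 0.5610 + 0.5297 + 0.08325 + 0.02620 = 1.200.
F = −kT ln Z = −1.73 × ln(1.200) = −1.73 × 0.1823 = -0.32 ε.

-0.32 ε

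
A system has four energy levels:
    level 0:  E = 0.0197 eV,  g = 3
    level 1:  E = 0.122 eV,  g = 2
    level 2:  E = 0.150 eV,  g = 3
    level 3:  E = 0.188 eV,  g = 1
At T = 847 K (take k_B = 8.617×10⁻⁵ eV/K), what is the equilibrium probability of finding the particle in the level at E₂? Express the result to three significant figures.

k_BT = 8.617×10⁻⁵ × 847 K = 0.072986 eV.
Eᵢ/kT = 0.26991, 1.6716, 2.0552, 2.5758.
Z = Σ gᵢe^(−Eᵢ/kT) = 3·e^(−0.26991) + 2·e^(−1.6716) + 3·e^(−2.0552) + 1·e^(−2.5758) = 2.2903 + 0.37589 + 0.38420 + 0.076093 = 3.1265.
P₂ = g₂ e^(−E₂/kT) / Z = 0.38420/3.1265 = 0.123.

0.123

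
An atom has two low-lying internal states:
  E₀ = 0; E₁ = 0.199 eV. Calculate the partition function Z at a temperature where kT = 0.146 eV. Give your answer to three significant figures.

Z = 1.26

Eᵢ/kT = 0, 1.3630.
Z = Σ e^(−Eᵢ/kT) = e^(−0) + e^(−1.3630) = 1.0000 + 0.25589 = 1.2559.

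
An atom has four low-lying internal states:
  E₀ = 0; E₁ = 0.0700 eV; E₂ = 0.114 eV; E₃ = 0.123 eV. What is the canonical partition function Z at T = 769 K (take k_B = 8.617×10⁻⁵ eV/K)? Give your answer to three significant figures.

Z = 1.68

k_BT = 8.617×10⁻⁵ × 769 K = 0.066265 eV.
Eᵢ/kT = 0, 1.0564, 1.7204, 1.8562.
Z = Σ e^(−Eᵢ/kT) = e^(−0) + e^(−1.0564) + e^(−1.7204) + e^(−1.8562) = 1.0000 + 0.34771 + 0.17899 + 0.15627 = 1.6830.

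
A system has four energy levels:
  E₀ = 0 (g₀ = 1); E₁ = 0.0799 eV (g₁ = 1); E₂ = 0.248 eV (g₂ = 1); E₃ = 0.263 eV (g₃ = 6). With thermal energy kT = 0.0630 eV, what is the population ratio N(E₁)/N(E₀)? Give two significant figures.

n₁/n₀ = (g₁/g₀) exp[−(E₁−E₀)/kT] = (1/1) × exp(−(0.0799 eV)/(0.0630 eV)) = (1/1) × exp(-1.268) = 0.28.

0.28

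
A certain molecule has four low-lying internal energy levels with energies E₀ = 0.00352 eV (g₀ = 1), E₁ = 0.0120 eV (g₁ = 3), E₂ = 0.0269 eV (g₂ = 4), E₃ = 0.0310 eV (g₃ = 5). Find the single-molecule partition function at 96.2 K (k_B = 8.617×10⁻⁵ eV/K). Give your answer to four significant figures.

Z = 1.634

k_BT = 8.617×10⁻⁵ × 96.2 K = 0.00828955 eV.
Eᵢ/kT = 0.424631, 1.44761, 3.24505, 3.73965.
Z = Σ gᵢe^(−Eᵢ/kT) = 1·e^(−0.424631) + 3·e^(−1.44761) + 4·e^(−3.24505) + 5·e^(−3.73965) = 0.654011 + 0.705395 + 0.155866 + 0.118812 = 1.63408.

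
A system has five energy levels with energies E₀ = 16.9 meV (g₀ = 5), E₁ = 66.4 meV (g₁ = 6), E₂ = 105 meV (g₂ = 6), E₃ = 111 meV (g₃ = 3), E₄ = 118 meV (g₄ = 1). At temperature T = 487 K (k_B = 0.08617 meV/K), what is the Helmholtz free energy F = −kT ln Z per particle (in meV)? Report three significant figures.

-70.3 meV

k_BT = 0.08617 × 487 K = 41.965 meV.
Eᵢ/kT = 0.40272, 1.5823, 2.5021, 2.6451, 2.8119.
Z = Σ gᵢe^(−Eᵢ/kT) = 5·e^(−0.40272) + 6·e^(−1.5823) + 6·e^(−2.5021) + 3·e^(−2.6451) + 1·e^(−2.8119) = 3.3425 + 1.2330 + 0.49148 + 0.21299 + 0.060091 = 5.3401.
F = −kT ln Z = −41.965 × ln(5.3401) = −41.965 × 1.6752 = -70.3 meV.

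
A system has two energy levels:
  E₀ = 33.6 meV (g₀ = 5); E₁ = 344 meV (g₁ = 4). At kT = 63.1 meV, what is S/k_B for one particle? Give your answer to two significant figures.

Eᵢ/kT = 0.5325, 5.452.
Z = Σ gᵢe^(−Eᵢ/kT) = 5·e^(−0.5325) + 4·e^(−5.452) = 2.936 + 0.01715 = 2.953.
⟨E⟩ = Σ EᵢPᵢ = 35.40 meV.
S/k_B = ln Z + ⟨E⟩/kT = ln(2.953) + 35.40/63.1 = 1.083 + 0.5610 = 1.6.

1.6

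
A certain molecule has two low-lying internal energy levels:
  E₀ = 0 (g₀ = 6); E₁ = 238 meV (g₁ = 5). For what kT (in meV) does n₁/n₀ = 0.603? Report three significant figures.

736 meV

n₁/n₀ = (g₁/g₀) exp[−(E₁−E₀)/kT] = 0.603.
⇒ (E₁−E₀)/kT = ln((5/6)/0.603) = ln(1.3820) = 0.32353.
kT = 238 meV / 0.32353 = 736 meV.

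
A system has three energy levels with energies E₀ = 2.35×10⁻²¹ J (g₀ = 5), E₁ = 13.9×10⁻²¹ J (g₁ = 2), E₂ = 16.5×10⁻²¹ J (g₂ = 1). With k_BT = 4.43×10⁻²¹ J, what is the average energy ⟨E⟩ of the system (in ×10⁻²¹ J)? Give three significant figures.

2.79 ×10⁻²¹ J

Eᵢ/kT = 0.53047, 3.1377, 3.7246.
Z = Σ gᵢe^(−Eᵢ/kT) = 5·e^(−0.53047) + 2·e^(−3.1377) + 1·e^(−3.7246) = 2.9416 + 0.086765 + 0.024123 = 3.0525.
⟨E⟩ = Σ Eᵢ gᵢe^(−Eᵢ/kT) / Z = (2.35·2.9416 + 13.9·0.086765 + 16.5·0.024123) / 3.0525 = 2.79 ×10⁻²¹ J.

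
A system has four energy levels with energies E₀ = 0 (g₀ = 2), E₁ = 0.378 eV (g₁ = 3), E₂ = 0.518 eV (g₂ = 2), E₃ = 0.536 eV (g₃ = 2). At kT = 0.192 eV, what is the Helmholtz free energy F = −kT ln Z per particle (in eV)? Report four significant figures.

Eᵢ/kT = 0, 1.96875, 2.69792, 2.79167.
Z = Σ gᵢe^(−Eᵢ/kT) = 2·e^(−0) + 3·e^(−1.96875) + 2·e^(−2.69792) + 2·e^(−2.79167) = 2.00000 + 0.418894 + 0.134691 + 0.122637 = 2.67622.
F = −kT ln Z = −0.192 × ln(2.67622) = −0.192 × 0.984405 = -0.1890 eV.

-0.1890 eV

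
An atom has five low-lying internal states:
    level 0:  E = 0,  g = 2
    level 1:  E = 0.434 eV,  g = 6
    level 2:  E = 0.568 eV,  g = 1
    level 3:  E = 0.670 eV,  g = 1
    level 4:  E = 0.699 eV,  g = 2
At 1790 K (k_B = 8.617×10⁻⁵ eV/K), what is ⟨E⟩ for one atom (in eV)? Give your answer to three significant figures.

k_BT = 8.617×10⁻⁵ × 1790 K = 0.15424 eV.
Eᵢ/kT = 0, 2.8138, 3.6826, 4.3439, 4.5319.
Z = Σ gᵢe^(−Eᵢ/kT) = 2·e^(−0) + 6·e^(−2.8138) + 1·e^(−3.6826) + 1·e^(−4.3439) + 2·e^(−4.5319) = 2.0000 + 0.35986 + 0.025157 + 0.012986 + 0.021520 = 2.4195.
⟨E⟩ = Σ Eᵢ gᵢe^(−Eᵢ/kT) / Z = (0·2.0000 + 0.434·0.35986 + 0.568·0.025157 + 0.670·0.012986 + 0.699·0.021520) / 2.4195 = 0.0803 eV.

0.0803 eV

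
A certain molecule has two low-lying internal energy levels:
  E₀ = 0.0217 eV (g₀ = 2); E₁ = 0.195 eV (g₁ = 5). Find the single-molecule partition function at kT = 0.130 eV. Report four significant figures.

Eᵢ/kT = 0.166923, 1.50000.
Z = Σ gᵢe^(−Eᵢ/kT) = 2·e^(−0.166923) + 5·e^(−1.50000) = 1.69253 + 1.11565 = 2.80818.

Z = 2.808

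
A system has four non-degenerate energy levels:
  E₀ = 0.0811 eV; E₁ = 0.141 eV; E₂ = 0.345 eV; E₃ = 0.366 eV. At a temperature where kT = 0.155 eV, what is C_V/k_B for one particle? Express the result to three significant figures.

Eᵢ/kT = 0.52323, 0.90968, 2.2258, 2.3613.
Z = Σ e^(−Eᵢ/kT) = e^(−0.52323) + e^(−0.90968) + e^(−2.2258) + e^(−2.3613) = 0.59260 + 0.40265 + 0.10798 + 0.094298 = 1.1975.
⟨E⟩ = 0.14747 eV, ⟨E²⟩ = 0.031221 eV².
C_V/k_B = (⟨E²⟩ − ⟨E⟩²)/(kT)² = (0.031221 − 0.021747)/0.024025 = 0.394.

0.394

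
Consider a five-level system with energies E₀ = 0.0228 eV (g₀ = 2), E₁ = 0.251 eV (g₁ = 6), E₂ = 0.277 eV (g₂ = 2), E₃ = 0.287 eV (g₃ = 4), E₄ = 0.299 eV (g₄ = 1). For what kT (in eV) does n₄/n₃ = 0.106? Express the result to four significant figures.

0.01399 eV

n₄/n₃ = (g₄/g₃) exp[−(E₄−E₃)/kT] = 0.106.
⇒ (E₄−E₃)/kT = ln((1/4)/0.106) = ln(2.35849) = 0.858022.
kT = 0.012 eV / 0.858022 = 0.01399 eV.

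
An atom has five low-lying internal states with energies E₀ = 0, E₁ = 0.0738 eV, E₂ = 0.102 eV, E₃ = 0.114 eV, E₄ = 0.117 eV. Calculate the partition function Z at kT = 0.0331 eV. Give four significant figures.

Z = 1.215

Eᵢ/kT = 0, 2.22961, 3.08157, 3.44411, 3.53474.
Z = Σ e^(−Eᵢ/kT) = e^(−0) + e^(−2.22961) + e^(−3.08157) + e^(−3.44411) + e^(−3.53474) = 1.00000 + 0.107570 + 0.0458872 + 0.0319332 + 0.0291663 = 1.21456.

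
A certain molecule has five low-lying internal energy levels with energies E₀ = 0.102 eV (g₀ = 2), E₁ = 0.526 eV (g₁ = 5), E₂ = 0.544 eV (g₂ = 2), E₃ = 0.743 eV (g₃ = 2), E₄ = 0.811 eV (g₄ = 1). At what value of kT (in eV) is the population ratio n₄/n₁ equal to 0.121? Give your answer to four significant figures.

0.5671 eV

n₄/n₁ = (g₄/g₁) exp[−(E₄−E₁)/kT] = 0.121.
⇒ (E₄−E₁)/kT = ln((1/5)/0.121) = ln(1.65289) = 0.502525.
kT = 0.285 eV / 0.502525 = 0.5671 eV.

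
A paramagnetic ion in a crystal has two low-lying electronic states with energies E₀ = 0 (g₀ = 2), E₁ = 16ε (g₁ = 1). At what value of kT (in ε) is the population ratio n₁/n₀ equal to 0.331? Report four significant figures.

38.79 ε

n₁/n₀ = (g₁/g₀) exp[−(E₁−E₀)/kT] = 0.331.
⇒ (E₁−E₀)/kT = ln((1/2)/0.331) = ln(1.51057) = 0.412487.
kT = 16ε / 0.412487 = 38.79 ε.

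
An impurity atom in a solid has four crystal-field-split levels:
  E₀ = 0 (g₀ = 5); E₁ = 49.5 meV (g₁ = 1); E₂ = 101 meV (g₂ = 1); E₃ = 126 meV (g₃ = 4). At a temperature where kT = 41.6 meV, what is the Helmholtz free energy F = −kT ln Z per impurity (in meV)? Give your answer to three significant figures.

Eᵢ/kT = 0, 1.1899, 2.4279, 3.0288.
Z = Σ gᵢe^(−Eᵢ/kT) = 5·e^(−0) + 1·e^(−1.1899) + 1·e^(−2.4279) + 4·e^(−3.0288) = 5.0000 + 0.30425 + 0.088222 + 0.19349 = 5.5860.
F = −kT ln Z = −41.6 × ln(5.5860) = −41.6 × 1.7203 = -71.6 meV.

-71.6 meV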